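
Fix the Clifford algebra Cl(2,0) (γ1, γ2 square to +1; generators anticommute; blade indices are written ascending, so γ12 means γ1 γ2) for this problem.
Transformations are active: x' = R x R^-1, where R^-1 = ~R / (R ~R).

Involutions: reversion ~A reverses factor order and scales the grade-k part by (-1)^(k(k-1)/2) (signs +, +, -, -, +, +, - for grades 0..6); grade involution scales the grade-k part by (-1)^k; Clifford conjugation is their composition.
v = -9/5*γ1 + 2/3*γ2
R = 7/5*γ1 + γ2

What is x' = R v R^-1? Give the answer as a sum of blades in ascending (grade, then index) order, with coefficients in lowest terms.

~R = 7/5*γ1 + γ2, and R ~R = 74/25, so R^-1 = ~R / (74/25).
R v = -139/75 + 41/15*γ12
Answer: 26/555*γ1 - 71/37*γ2


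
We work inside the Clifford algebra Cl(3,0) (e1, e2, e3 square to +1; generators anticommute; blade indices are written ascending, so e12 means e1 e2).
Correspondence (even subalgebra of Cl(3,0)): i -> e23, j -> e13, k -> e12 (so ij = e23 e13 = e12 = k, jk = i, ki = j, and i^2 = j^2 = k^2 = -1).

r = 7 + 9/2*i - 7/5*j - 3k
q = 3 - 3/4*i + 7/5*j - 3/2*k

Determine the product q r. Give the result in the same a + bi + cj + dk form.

In blades: q = 3 - 3/2*e12 + 7/5*e13 - 3/4*e23, r = 7 - 3*e12 - 7/5*e13 + 9/2*e23.
Distribute q over r term by term (generator squares from the signature, products reordered to ascending indices): (3)*r = 21 - 9*e12 - 21/5*e13 + 27/2*e23; (-3/2*e12)*r = -9/2 - 21/2*e12 - 27/4*e13 - 21/10*e23; (7/5*e13)*r = 49/25 - 63/10*e12 + 49/5*e13 - 21/5*e23; (-3/4*e23)*r = 27/8 + 21/20*e12 - 9/4*e13 - 21/4*e23.
Sum: 4367/200 - 99/4*e12 - 17/5*e13 + 39/20*e23; translating back through the correspondence:
Answer: 4367/200 + 39/20*i - 17/5*j - 99/4*k


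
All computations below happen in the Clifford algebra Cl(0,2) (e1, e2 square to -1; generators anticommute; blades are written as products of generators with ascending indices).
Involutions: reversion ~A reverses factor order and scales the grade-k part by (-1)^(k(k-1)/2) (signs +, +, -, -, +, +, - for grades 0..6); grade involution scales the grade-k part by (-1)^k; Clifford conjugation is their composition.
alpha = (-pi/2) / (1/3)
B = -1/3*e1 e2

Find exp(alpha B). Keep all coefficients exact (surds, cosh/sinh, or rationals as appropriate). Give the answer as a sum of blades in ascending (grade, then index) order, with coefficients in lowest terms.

B^2 = (-1/3)^2*(e1 e2)^2 = 1/9*(-1) = -1/9 (a basis 2-blade squares to minus the product of its generators' squares).
B^2 = -1/9 — the series telescopes trigonometrically here: l = 1/3, alpha*l = -pi/2, so exp(alpha B) = cos(-pi/2) + (sin(-pi/2)/(1/3))*B = 0 + (-3)*B.
Answer: e1 e2


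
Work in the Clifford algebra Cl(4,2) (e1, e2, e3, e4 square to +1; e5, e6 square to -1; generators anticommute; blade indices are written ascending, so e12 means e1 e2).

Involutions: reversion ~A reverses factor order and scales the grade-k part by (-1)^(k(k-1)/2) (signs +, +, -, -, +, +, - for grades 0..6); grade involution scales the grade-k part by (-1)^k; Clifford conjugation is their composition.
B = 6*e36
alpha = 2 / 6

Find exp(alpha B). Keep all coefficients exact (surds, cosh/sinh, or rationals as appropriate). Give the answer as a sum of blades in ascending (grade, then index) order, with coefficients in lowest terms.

B^2 = (6)^2*(e36)^2 = 36*(+1) = 36 (a basis 2-blade squares to minus the product of its generators' squares).
B^2 = 36 — the positive square puts this in the hyperbolic regime; l = 6, alpha*l = 2, so exp(alpha B) = cosh(2) + (sinh(2)/6)*B = cosh(2) + (sinh(2)/6)*B.
Answer: cosh(2) + sinh(2)*e36


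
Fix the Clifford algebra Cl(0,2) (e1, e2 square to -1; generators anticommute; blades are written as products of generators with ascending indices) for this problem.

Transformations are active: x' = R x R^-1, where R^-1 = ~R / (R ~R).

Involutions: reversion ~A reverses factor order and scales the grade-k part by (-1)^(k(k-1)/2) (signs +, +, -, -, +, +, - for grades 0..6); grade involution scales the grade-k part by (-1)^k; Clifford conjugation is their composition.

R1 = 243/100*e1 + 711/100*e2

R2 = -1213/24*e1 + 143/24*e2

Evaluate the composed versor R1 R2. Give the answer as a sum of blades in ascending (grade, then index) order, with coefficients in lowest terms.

Distribute over the terms of R1 (each basis-blade product reordered to ascending indices, repeated generators contracted through their squares):
(243/100*e1) R2 = 98253/800 + 11583/800*e1 e2
(711/100*e2) R2 = -33891/800 + 287481/800*e1 e2
Summing the partial products and collecting blades:
Answer: 32181/400 + 37383/100*e1 e2


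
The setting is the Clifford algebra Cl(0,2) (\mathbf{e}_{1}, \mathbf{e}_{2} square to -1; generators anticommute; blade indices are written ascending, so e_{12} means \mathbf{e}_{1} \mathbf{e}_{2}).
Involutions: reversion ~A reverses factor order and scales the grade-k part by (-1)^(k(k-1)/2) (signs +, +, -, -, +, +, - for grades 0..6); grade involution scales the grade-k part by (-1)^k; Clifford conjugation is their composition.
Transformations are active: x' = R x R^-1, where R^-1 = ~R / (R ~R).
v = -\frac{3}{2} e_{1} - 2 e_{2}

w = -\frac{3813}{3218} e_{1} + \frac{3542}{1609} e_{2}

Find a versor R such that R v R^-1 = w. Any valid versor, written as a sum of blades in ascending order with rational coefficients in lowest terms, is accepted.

Reasoning: v^2 = w^2 = -\frac{25}{4} since conjugation preserves the quadratic form; R = v + w = -\frac{4320}{1609} e_{1} + \frac{324}{1609} e_{2} is then valid when invertible, keeping its own part and reversing (v - w)/2.
Answer: -\frac{4320}{1609} e_{1} + \frac{324}{1609} e_{2}


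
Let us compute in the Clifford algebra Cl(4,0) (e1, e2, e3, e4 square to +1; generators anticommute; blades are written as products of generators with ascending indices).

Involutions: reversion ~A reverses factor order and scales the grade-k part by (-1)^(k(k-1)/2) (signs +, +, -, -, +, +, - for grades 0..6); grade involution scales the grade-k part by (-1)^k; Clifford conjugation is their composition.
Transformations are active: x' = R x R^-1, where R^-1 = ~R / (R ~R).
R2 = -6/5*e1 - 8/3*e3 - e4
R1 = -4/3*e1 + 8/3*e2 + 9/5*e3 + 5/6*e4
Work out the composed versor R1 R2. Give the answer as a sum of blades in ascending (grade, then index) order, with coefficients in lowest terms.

Distribute over the terms of R2 (each basis-blade product reordered to ascending indices, repeated generators contracted through their squares):
R1 (-6/5*e1) = 8/5 + 16/5*e1 e2 + 54/25*e1 e3 + e1 e4
R1 (-8/3*e3) = -24/5 + 32/9*e1 e3 - 64/9*e2 e3 + 20/9*e3 e4
R1 (-e4) = -5/6 + 4/3*e1 e4 - 8/3*e2 e4 - 9/5*e3 e4
Summing the partial products and collecting blades:
Answer: -121/30 + 16/5*e1 e2 + 1286/225*e1 e3 + 7/3*e1 e4 - 64/9*e2 e3 - 8/3*e2 e4 + 19/45*e3 e4


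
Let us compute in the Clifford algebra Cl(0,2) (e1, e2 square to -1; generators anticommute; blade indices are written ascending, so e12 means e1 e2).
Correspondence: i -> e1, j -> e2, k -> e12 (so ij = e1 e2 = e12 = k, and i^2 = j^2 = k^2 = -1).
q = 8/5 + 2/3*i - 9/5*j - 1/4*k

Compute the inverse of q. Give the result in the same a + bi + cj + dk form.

In blades: q = 8/5 + 2/3*e1 - 9/5*e2 - 1/4*e12.
With qbar = 8/5 - 2/3*e1 + 9/5*e2 + 1/4*e12 (scalar fixed, mapped units negated), q qbar = 4541/720 (the sum of squared coefficients), so q^-1 = qbar / (4541/720) = 1152/4541 - 480/4541*e1 + 1296/4541*e2 + 180/4541*e12; translating back:
Answer: 1152/4541 - 480/4541*i + 1296/4541*j + 180/4541*k


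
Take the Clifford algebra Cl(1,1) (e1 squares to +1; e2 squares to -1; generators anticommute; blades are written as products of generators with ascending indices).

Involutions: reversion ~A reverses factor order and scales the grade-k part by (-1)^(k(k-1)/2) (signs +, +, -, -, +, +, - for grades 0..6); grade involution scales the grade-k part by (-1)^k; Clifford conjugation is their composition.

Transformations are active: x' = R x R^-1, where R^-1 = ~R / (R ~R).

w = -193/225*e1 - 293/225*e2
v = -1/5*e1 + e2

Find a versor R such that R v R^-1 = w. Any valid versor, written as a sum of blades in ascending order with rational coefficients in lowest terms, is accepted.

Sketch: the shared square -24/25 makes R = v + w = -238/225*e1 - 68/225*e2 the natural versor; its sandwich fixes that direction, negates (v - w)/2, and sends v to w.
Answer: -238/225*e1 - 68/225*e2


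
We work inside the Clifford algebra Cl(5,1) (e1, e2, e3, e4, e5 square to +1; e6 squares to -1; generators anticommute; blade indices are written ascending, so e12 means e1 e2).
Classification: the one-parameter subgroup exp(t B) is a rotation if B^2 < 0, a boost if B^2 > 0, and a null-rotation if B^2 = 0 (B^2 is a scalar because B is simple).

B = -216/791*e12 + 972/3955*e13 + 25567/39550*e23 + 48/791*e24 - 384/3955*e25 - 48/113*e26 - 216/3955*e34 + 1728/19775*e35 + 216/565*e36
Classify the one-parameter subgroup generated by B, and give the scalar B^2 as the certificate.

B^2 term by term: the squares give (-216/791)^2*(e12)^2 + (972/3955)^2*(e13)^2 + (25567/39550)^2*(e23)^2 + (48/791)^2*(e24)^2 + (-384/3955)^2*(e25)^2 + (-48/113)^2*(e26)^2 + (-216/3955)^2*(e34)^2 + (1728/19775)^2*(e35)^2 + (216/565)^2*(e36)^2 = 46656/625681*(-1) + 944784/15642025*(-1) + 653671489/1564202500*(-1) + 2304/625681*(-1) + 147456/15642025*(-1) + 2304/12769*(+1) + 46656/15642025*(-1) + 2985984/391050625*(-1) + 46656/319225*(+1) = -1/4 (each basis 2-blade squares to minus the product of its generators' squares); cross terms between blades sharing an index anticommute and cancel; the commuting (index-disjoint) pairs give grade-4 terms 2*c*c'*(blade product), which cancel blade by blade — e1234: 93312/3128405 - 93312/3128405 = 0; e1235: -746496/15642025 + 746496/15642025 = 0; e1236: -93312/446915 + 93312/446915 = 0; e2345: -165888/15642025 + 165888/15642025 = 0; e2346: -20736/446915 + 20736/446915 = 0; e2356: 165888/2234575 - 165888/2234575 = 0 — confirming B is simple. So B^2 = -1/4.
Answer: rotation, certificate B^2 = -1/4. Because -1/4 is invariant under every versor sandwich, the classification follows from its sign alone.


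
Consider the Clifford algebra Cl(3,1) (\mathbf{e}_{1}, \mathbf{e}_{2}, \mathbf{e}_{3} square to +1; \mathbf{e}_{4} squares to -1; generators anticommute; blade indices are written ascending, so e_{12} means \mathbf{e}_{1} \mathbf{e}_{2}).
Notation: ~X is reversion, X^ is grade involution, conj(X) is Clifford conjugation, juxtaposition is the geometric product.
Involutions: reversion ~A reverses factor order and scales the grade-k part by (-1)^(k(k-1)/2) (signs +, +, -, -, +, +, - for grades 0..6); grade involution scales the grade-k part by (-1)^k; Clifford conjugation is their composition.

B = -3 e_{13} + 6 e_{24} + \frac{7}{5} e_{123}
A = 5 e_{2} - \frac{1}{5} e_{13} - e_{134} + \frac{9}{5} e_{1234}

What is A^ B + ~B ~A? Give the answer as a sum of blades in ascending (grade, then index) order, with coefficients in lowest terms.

first term: -\frac{3}{5} - \frac{7}{25} e_{2} - \frac{612}{25} e_{4} - \frac{19}{5} e_{13} - \frac{34}{5} e_{24} - 21 e_{123} + \frac{6}{5} e_{1234}
second term: -\frac{3}{5} - \frac{7}{25} e_{2} + \frac{738}{25} e_{4} + \frac{89}{5} e_{13} + 4 e_{24} - 21 e_{123} + \frac{6}{5} e_{1234}
Answer: -\frac{6}{5} - \frac{14}{25} e_{2} + \frac{126}{25} e_{4} + 14 e_{13} - \frac{14}{5} e_{24} - 42 e_{123} + \frac{12}{5} e_{1234}


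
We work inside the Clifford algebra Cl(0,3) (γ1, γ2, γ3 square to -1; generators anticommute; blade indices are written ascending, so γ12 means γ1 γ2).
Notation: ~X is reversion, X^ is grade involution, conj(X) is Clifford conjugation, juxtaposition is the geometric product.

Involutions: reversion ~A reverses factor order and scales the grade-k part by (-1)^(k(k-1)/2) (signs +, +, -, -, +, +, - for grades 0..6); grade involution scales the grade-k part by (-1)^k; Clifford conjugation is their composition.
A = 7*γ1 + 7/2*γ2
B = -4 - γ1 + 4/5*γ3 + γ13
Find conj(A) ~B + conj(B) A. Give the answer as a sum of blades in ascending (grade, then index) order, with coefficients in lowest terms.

first term: -7 + 28*γ1 + 14*γ2 - 7*γ3 - 7/2*γ12 - 28/5*γ13 - 14/5*γ23 - 7/2*γ123
second term: -7 - 28*γ1 - 14*γ2 - 7*γ3 + 7/2*γ12 + 28/5*γ13 + 14/5*γ23 + 7/2*γ123
Answer: -14 - 14*γ3


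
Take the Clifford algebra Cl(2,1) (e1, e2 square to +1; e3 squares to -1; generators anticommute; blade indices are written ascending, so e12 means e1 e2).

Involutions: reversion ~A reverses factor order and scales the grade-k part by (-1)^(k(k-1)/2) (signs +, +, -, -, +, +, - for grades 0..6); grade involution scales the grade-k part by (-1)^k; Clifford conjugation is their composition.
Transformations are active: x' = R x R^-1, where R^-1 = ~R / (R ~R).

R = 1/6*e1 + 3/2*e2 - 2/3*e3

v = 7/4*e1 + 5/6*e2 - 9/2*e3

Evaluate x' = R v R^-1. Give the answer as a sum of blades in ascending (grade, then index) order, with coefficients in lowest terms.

~R = 1/6*e1 + 3/2*e2 - 2/3*e3, and R ~R = 11/6, so R^-1 = ~R / (11/6).
R v = -35/24 - 179/72*e12 + 5/12*e13 - 223/36*e23
Answer: -133/66*e1 - 425/132*e2 + 367/66*e3


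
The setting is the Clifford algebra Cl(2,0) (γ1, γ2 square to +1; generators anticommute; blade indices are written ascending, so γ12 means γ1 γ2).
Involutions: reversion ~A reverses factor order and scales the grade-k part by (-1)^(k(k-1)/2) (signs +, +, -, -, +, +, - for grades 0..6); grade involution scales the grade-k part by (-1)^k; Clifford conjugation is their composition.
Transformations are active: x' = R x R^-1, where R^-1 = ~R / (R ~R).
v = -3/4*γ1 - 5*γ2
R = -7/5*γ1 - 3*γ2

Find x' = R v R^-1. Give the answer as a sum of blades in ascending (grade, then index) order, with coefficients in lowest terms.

~R = -7/5*γ1 - 3*γ2, and R ~R = 274/25, so R^-1 = ~R / (274/25).
R v = 321/20 + 19/4*γ12
Answer: -459/137*γ1 - 2075/548*γ2


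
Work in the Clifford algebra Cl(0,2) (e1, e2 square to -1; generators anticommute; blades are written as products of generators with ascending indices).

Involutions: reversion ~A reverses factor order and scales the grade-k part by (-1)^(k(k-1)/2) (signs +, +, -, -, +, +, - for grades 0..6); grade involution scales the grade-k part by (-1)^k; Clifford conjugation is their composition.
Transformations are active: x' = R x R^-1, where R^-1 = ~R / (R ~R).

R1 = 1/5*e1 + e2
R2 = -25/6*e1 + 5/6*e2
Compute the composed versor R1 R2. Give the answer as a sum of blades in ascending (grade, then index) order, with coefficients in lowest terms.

Distribute over the terms of R1 (each basis-blade product reordered to ascending indices, repeated generators contracted through their squares):
(1/5*e1) R2 = 5/6 + 1/6*e1 e2
(e2) R2 = -5/6 + 25/6*e1 e2
Summing the partial products and collecting blades:
Answer: 13/3*e1 e2


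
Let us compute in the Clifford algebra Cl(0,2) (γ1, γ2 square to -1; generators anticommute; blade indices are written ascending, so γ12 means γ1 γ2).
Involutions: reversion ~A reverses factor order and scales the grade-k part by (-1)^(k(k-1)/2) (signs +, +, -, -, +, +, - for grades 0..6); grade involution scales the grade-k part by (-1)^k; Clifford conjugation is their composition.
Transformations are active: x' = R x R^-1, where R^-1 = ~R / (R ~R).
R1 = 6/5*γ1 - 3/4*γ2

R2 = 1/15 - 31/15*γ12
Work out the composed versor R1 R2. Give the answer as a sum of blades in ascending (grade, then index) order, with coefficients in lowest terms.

Distribute over the terms of R1 (each basis-blade product reordered to ascending indices, repeated generators contracted through their squares):
(6/5*γ1) R2 = 2/25*γ1 + 62/25*γ2
(-3/4*γ2) R2 = 31/20*γ1 - 1/20*γ2
Summing the partial products and collecting blades:
Answer: 163/100*γ1 + 243/100*γ2


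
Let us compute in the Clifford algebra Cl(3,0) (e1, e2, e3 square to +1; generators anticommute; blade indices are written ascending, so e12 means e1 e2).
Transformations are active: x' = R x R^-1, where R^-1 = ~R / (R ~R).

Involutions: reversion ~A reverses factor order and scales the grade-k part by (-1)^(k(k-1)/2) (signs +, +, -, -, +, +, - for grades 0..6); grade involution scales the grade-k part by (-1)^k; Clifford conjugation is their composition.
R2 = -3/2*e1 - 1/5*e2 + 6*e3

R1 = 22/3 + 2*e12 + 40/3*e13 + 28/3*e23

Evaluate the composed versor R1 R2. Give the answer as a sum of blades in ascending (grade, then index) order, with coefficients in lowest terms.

Distribute over the terms of R2 (each basis-blade product reordered to ascending indices, repeated generators contracted through their squares):
R1 (-3/2*e1) = -11*e1 + 3*e2 + 20*e3 - 14*e123
R1 (-1/5*e2) = -2/5*e1 - 22/15*e2 + 28/15*e3 + 8/3*e123
R1 (6*e3) = 80*e1 + 56*e2 + 44*e3 + 12*e123
Summing the partial products and collecting blades:
Answer: 343/5*e1 + 863/15*e2 + 988/15*e3 + 2/3*e123


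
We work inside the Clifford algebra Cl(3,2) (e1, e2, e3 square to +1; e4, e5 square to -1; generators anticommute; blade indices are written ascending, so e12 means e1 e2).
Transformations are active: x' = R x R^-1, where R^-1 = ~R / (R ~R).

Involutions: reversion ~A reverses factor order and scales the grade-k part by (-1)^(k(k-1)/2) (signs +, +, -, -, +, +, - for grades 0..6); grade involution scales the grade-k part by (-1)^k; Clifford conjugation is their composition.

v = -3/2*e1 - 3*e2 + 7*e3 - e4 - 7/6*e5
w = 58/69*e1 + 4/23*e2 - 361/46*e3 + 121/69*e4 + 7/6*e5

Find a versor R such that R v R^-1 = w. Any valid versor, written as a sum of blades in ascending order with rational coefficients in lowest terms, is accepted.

Since q(v) = q(w) = 521/9, the sum R = v + w = -91/138*e1 - 65/23*e2 - 39/46*e3 + 52/69*e4 does the job whenever invertible.
Answer: -91/138*e1 - 65/23*e2 - 39/46*e3 + 52/69*e4


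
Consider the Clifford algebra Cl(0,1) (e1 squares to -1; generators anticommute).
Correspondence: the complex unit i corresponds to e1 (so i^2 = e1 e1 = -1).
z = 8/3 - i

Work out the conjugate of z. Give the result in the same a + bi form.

In blades: z = 8/3 - e1.
Conjugation here is Clifford conjugation: the scalar is fixed and the grade-1 and grade-2 blades all flip sign, giving 8/3 + e1; translating back:
Answer: 8/3 + i


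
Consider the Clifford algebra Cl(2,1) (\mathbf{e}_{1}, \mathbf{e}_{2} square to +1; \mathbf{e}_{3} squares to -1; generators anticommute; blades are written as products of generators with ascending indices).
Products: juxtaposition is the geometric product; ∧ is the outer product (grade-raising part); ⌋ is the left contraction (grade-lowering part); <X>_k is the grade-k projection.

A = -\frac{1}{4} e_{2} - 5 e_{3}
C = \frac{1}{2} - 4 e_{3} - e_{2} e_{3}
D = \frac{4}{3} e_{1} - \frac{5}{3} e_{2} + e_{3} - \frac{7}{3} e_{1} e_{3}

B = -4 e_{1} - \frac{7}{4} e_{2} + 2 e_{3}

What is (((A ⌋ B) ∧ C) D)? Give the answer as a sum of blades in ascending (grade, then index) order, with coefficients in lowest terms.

step 1: \frac{167}{16}
step 2: \frac{167}{32} - \frac{167}{4} e_{3} - \frac{167}{16} e_{2} e_{3}
step 3: \frac{167}{4} + \frac{835}{8} e_{1} + \frac{167}{96} e_{2} - \frac{1169}{96} e_{3} - \frac{1169}{48} e_{1} e_{2} + \frac{4175}{96} e_{1} e_{3} - \frac{835}{12} e_{2} e_{3} - \frac{167}{12} e_{1} e_{2} e_{3}
Answer: \frac{167}{4} + \frac{835}{8} e_{1} + \frac{167}{96} e_{2} - \frac{1169}{96} e_{3} - \frac{1169}{48} e_{1} e_{2} + \frac{4175}{96} e_{1} e_{3} - \frac{835}{12} e_{2} e_{3} - \frac{167}{12} e_{1} e_{2} e_{3}


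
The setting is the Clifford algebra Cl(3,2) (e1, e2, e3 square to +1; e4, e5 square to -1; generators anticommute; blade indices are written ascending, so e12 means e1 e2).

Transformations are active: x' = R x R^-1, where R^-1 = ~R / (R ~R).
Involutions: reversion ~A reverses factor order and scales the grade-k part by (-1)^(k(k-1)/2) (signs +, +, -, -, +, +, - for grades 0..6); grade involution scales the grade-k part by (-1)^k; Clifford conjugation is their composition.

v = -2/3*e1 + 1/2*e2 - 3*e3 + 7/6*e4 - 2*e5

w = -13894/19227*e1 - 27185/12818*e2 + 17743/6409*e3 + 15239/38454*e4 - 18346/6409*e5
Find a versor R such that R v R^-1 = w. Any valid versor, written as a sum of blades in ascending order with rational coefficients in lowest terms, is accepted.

Construction: equal norms (both 13/3) license R = v + w = -8904/6409*e1 - 10388/6409*e2 - 1484/6409*e3 + 10017/6409*e4 - 31164/6409*e5 — nothing changes along that direction, while (v - w)/2 changes sign, so v maps onto w.
Answer: -8904/6409*e1 - 10388/6409*e2 - 1484/6409*e3 + 10017/6409*e4 - 31164/6409*e5


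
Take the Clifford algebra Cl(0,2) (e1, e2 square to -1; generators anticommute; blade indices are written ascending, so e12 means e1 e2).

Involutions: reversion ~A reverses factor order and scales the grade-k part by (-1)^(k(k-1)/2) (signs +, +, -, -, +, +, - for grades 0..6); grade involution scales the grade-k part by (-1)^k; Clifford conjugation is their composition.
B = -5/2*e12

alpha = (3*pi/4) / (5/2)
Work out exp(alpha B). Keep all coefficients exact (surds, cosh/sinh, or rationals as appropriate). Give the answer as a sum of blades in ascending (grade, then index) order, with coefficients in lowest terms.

B^2 = (-5/2)^2*(e12)^2 = 25/4*(-1) = -25/4 (a basis 2-blade squares to minus the product of its generators' squares).
B^2 = -25/4 — the negative square puts this in the circular regime; l = 5/2, alpha*l = 3*pi/4, so exp(alpha B) = cos(3*pi/4) + (sin(3*pi/4)/(5/2))*B = -sqrt(2)/2 + (sqrt(2)/5)*B.
Answer: -sqrt(2)/2 - sqrt(2)/2*e12


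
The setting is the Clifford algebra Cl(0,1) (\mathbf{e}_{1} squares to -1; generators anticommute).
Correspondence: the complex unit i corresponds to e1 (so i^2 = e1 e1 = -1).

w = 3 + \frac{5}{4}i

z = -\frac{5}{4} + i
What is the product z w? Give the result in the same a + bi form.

In blades: z = -\frac{5}{4} + e_{1}, w = 3 + \frac{5}{4} e_{1}.
Distribute z over w term by term (generator squares from the signature, products reordered to ascending indices): (-\frac{5}{4})*w = -\frac{15}{4} - \frac{25}{16} e_{1}; (e_{1})*w = -\frac{5}{4} + 3 e_{1}.
Sum: -5 + \frac{23}{16} e_{1}; translating back through the correspondence:
Answer: -5 + \frac{23}{16}i


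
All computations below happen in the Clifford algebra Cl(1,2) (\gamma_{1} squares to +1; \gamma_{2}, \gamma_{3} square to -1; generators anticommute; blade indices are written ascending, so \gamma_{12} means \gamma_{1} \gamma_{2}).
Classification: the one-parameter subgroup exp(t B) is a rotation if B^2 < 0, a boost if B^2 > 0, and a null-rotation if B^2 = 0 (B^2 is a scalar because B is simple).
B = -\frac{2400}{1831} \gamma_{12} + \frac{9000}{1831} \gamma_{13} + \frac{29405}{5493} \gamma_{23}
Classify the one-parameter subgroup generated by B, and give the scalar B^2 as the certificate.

B^2 term by term: the squares give (-\frac{2400}{1831})^2*(\gamma_{12})^2 + (\frac{9000}{1831})^2*(\gamma_{13})^2 + (\frac{29405}{5493})^2*(\gamma_{23})^2 = \frac{5760000}{3352561}*(+1) + \frac{81000000}{3352561}*(+1) + \frac{864654025}{30173049}*(-1) = -\frac{25}{9} (each basis 2-blade squares to minus the product of its generators' squares); cross terms between blades sharing an index anticommute and cancel. So B^2 = -\frac{25}{9}.
Answer: rotation, certificate B^2 = -\frac{25}{9}. The invariant at work: B^2 = -\frac{25}{9} is unchanged by conjugation, hence its sign classifies the subgroup whatever basis B is written in.


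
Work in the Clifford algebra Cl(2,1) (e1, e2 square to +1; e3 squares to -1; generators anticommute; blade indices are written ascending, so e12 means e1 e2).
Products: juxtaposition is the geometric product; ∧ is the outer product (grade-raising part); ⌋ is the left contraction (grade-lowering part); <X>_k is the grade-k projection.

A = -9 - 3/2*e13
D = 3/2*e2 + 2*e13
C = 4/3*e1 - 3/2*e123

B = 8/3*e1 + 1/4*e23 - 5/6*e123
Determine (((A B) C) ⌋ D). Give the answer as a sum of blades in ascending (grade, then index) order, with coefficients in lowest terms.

step 1: -24*e1 - 5/4*e2 + 4*e3 - 3/8*e12 - 9/4*e23 + 15/2*e123
step 2: -173/4 + 27/8*e1 + 1/2*e2 - 9/16*e3 + 23/3*e12 - 173/24*e13 + 46*e23 - 3*e123
step 3: -41/3 - 9/8*e1 - 519/8*e2 + 27/4*e3 - 173/2*e13
Answer: -41/3 - 9/8*e1 - 519/8*e2 + 27/4*e3 - 173/2*e13


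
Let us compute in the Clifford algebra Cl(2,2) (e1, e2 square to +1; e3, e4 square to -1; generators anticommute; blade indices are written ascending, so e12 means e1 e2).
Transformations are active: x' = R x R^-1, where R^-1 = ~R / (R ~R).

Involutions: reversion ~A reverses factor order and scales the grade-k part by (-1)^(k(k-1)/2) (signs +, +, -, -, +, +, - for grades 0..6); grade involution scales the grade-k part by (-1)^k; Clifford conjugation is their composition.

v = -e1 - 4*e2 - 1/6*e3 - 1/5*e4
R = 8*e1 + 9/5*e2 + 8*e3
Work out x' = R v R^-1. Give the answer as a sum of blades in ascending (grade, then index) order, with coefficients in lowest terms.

~R = 8*e1 + 9/5*e2 + 8*e3, and R ~R = 81/25, so R^-1 = ~R / (81/25).
R v = -208/15 - 151/5*e12 + 20/3*e13 - 8/5*e14 + 317/10*e23 - 9/25*e24 - 8/5*e34
Answer: -16397/243*e1 - 308/27*e2 - 33199/486*e3 + 1/5*e4


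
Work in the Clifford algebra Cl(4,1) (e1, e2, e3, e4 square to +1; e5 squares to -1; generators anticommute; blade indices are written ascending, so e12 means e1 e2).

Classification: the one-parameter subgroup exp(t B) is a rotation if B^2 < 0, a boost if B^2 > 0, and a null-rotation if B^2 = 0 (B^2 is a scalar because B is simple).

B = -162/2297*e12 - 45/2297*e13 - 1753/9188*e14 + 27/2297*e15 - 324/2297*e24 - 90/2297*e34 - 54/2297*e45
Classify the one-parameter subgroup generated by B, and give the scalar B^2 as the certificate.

B^2 term by term: the squares give (-162/2297)^2*(e12)^2 + (-45/2297)^2*(e13)^2 + (-1753/9188)^2*(e14)^2 + (27/2297)^2*(e15)^2 + (-324/2297)^2*(e24)^2 + (-90/2297)^2*(e34)^2 + (-54/2297)^2*(e45)^2 = 26244/5276209*(-1) + 2025/5276209*(-1) + 3073009/84419344*(-1) + 729/5276209*(+1) + 104976/5276209*(-1) + 8100/5276209*(-1) + 2916/5276209*(+1) = -1/16 (each basis 2-blade squares to minus the product of its generators' squares); cross terms between blades sharing an index anticommute and cancel; the commuting (index-disjoint) pairs give grade-4 terms 2*c*c'*(blade product), which cancel blade by blade — e1234: 29160/5276209 - 29160/5276209 = 0; e1245: 17496/5276209 - 17496/5276209 = 0; e1345: 4860/5276209 - 4860/5276209 = 0 — confirming B is simple. So B^2 = -1/16.
Answer: rotation, certificate B^2 = -1/16. Certificate logic: -1/16 is a conjugation-invariant scalar, so its sign fixes rotation versus boost versus null-rotation outright.


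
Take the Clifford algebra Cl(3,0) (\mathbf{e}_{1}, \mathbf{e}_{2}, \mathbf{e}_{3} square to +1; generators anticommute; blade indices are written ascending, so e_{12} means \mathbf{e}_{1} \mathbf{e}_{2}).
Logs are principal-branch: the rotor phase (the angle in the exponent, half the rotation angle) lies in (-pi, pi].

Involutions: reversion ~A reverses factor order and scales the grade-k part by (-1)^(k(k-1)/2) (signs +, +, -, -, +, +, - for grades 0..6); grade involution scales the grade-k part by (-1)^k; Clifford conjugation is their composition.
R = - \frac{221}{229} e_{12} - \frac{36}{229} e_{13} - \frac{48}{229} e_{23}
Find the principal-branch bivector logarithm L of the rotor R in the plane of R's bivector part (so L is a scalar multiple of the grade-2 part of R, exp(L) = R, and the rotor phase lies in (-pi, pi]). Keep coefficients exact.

The scalar part of R is 0, which fixes the principal-branch rotor phase; the unit plane is then the bivector part divided by the sine of that phase, and L is that plane scaled by the phase.
Concretely: cos(phase) = 0 gives phase = ±\frac{\pi}{2}, and since phase/sin(phase) is even the sign is immaterial: L = (phase/sin(phase)) * <R>_2 = (\frac{\pi}{2}) * <R>_2.
Answer: - \frac{221 \pi}{458} e_{12} - \frac{18 \pi}{229} e_{13} - \frac{24 \pi}{229} e_{23}


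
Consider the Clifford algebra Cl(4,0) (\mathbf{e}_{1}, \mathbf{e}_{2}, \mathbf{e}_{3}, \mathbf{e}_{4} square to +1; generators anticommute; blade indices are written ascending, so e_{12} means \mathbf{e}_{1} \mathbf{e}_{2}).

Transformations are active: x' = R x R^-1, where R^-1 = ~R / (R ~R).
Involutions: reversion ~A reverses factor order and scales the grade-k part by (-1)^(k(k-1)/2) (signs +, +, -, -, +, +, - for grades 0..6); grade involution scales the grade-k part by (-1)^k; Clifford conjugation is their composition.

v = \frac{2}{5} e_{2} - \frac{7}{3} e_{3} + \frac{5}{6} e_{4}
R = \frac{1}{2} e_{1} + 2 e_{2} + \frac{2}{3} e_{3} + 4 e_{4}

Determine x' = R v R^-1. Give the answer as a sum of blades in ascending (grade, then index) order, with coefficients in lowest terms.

~R = \frac{1}{2} e_{1} + 2 e_{2} + \frac{2}{3} e_{3} + 4 e_{4}, and R ~R = \frac{745}{36}, so R^-1 = ~R / (\frac{745}{36}).
R v = \frac{116}{45} + \frac{1}{5} e_{12} - \frac{7}{6} e_{13} + \frac{5}{12} e_{14} - \frac{74}{15} e_{23} + \frac{1}{15} e_{24} + \frac{89}{9} e_{34}
Answer: \frac{464}{3725} e_{1} + \frac{366}{3725} e_{2} + \frac{27931}{11175} e_{3} + \frac{3647}{22350} e_{4}


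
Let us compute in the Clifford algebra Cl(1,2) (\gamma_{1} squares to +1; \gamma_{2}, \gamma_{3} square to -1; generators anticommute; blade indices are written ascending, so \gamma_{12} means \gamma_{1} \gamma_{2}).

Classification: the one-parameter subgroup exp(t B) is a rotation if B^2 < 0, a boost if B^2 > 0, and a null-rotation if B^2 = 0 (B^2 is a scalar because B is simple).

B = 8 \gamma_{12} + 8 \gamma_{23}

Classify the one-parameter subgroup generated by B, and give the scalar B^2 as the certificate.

B^2 term by term: the squares give (8)^2*(\gamma_{12})^2 + (8)^2*(\gamma_{23})^2 = 64*(+1) + 64*(-1) = 0 (each basis 2-blade squares to minus the product of its generators' squares); cross terms between blades sharing an index anticommute and cancel. So B^2 = 0.
Answer: null-rotation, certificate B^2 = 0. B^2 = 0 is basis-independent, so its sign is the whole story.


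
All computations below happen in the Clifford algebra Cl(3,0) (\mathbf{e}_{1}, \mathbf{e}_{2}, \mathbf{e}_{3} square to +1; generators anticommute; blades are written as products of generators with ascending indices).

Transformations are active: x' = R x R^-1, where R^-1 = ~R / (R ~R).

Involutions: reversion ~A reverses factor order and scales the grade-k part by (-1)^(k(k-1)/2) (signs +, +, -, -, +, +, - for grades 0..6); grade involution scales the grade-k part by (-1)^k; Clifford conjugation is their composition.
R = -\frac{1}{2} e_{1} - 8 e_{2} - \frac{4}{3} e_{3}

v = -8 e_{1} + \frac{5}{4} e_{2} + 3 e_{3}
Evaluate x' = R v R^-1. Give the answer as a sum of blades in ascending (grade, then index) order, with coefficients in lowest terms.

~R = -\frac{1}{2} e_{1} - 8 e_{2} - \frac{4}{3} e_{3}, and R ~R = \frac{2377}{36}, so R^-1 = ~R / (\frac{2377}{36}).
R v = -10 - \frac{517}{8} e_{1} e_{2} - \frac{73}{6} e_{1} e_{3} - \frac{67}{3} e_{2} e_{3}
Answer: \frac{19376}{2377} e_{1} + \frac{11155}{9508} e_{2} - \frac{6171}{2377} e_{3}


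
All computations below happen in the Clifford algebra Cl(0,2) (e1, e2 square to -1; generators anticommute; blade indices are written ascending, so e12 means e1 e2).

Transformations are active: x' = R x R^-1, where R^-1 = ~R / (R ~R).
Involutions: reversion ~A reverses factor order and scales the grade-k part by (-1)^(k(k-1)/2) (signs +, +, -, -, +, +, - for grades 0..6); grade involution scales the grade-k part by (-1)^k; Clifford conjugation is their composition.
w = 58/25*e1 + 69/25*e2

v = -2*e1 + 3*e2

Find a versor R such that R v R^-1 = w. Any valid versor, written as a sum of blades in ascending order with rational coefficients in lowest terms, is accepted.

Take R = v + w = 8/25*e1 + 144/25*e2. Because q(v) = q(w) = -13, conjugation by R sends v exactly to w.
Answer: 8/25*e1 + 144/25*e2


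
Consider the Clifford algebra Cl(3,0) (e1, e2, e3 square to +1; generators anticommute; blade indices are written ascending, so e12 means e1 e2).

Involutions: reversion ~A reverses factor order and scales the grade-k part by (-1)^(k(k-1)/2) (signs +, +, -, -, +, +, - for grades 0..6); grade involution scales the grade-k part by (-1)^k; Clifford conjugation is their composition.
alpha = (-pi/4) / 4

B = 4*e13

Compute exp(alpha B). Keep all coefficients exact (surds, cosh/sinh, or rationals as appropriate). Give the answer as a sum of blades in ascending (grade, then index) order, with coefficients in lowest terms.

B^2 = (4)^2*(e13)^2 = 16*(-1) = -16 (a basis 2-blade squares to minus the product of its generators' squares).
B^2 = -16 — circular case — the even/odd split gives cos and sin: l = 4, alpha*l = -pi/4, so exp(alpha B) = cos(-pi/4) + (sin(-pi/4)/4)*B = sqrt(2)/2 + (-sqrt(2)/8)*B.
Answer: sqrt(2)/2 - sqrt(2)/2*e13


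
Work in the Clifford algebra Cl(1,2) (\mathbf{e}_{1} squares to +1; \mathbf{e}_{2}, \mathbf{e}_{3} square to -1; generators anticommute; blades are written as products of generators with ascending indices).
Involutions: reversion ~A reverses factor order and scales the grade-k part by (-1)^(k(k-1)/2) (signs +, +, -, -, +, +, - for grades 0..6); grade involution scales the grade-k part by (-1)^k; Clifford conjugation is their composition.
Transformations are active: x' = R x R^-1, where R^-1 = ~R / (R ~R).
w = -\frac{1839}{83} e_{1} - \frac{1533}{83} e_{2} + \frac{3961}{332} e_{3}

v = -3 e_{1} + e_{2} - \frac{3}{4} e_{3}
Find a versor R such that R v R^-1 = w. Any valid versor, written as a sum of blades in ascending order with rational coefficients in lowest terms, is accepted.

R = v + w = -\frac{2088}{83} e_{1} - \frac{1450}{83} e_{2} + \frac{928}{83} e_{3} works: the equal norms (\frac{119}{16}) guarantee its sandwich swaps v into w.
Answer: -\frac{2088}{83} e_{1} - \frac{1450}{83} e_{2} + \frac{928}{83} e_{3}


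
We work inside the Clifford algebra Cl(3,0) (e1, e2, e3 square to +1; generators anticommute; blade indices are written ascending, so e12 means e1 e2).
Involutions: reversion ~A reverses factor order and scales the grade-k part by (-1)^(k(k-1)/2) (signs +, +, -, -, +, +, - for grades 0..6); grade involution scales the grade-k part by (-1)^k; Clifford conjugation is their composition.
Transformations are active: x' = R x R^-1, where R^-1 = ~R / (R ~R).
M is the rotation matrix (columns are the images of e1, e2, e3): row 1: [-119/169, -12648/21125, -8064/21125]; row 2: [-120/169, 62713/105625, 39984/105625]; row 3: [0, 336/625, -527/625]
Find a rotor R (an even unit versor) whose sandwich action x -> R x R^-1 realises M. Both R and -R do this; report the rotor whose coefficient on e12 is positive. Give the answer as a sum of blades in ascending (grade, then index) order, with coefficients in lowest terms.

Method: write R = a + b12*e12 + b13*e13 + b23*e23 with a^2 + b12^2 + b13^2 + b23^2 = 1 (so R^-1 = ~R). Expanding the columns R e_j ~R gives tr M = 4a^2 - 1 and, from the antisymmetric part, M21 - M12 = -4a*b12, M13 - M31 = 4a*b13, M32 - M23 = -4a*b23.
Here tr M = -4029/4225, so a^2 = (1 + tr M)/4 = 49/4225 and a = ±7/65. Taking a = 7/65: M21 - M12 = -2352/21125, M13 - M31 = -8064/21125, M32 - M23 = 672/4225, giving b12 = 84/325, b13 = -288/325, b23 = -24/65, i.e. R = 7/65 + 84/325*e12 - 288/325*e13 - 24/65*e23.
Its e12 coefficient is already positive.
Answer: 7/65 + 84/325*e12 - 288/325*e13 - 24/65*e23. Uniqueness: Spin(3) -> SO(3) maps R and -R to the same rotation of trace -4029/4225; fixing the sign of the e12 coefficient removes the ambiguity.


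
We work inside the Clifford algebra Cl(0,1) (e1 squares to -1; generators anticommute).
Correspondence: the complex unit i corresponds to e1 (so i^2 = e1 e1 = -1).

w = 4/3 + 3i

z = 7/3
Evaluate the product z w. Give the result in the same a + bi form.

In blades: z = 7/3, w = 4/3 + 3*e1.
Distribute z over w term by term (generator squares from the signature, products reordered to ascending indices): (7/3)*w = 28/9 + 7*e1.
Sum: 28/9 + 7*e1; translating back through the correspondence:
Answer: 28/9 + 7i


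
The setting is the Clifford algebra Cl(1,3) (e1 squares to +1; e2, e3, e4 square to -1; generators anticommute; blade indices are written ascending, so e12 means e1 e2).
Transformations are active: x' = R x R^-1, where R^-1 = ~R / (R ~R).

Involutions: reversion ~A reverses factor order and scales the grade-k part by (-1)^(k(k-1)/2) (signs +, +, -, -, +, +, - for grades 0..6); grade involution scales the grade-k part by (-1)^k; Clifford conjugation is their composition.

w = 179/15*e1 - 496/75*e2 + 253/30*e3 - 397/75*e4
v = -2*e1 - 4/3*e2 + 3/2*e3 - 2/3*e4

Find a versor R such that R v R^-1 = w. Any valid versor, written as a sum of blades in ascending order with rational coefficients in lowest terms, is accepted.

Equal squares first: v^2 = w^2 = -17/36. Then v + w = 149/15*e1 - 596/75*e2 + 149/15*e3 - 149/25*e4 is a versor taking v to w, provided it is invertible.
Answer: 149/15*e1 - 596/75*e2 + 149/15*e3 - 149/25*e4


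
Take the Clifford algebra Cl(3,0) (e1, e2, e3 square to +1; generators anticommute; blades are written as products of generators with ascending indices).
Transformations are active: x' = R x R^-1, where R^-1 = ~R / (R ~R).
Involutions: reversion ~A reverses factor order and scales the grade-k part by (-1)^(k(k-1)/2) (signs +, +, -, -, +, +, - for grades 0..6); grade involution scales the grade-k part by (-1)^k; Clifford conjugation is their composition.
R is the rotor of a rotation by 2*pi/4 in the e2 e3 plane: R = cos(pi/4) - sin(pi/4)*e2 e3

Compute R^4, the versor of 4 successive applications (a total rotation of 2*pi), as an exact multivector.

The rotor phase is half the rotation angle and phases add under composition, so 4 steps in the e2 e3 plane accumulate phase 4*(pi/4) = pi: R^4 = cos(pi) - sin(pi)*e2 e3.
cos(pi) = -1 and sin(pi) = 0, so R^4 = -1. The total rotation 2*pi is 1 full turn, so every vector returns to itself, yet the rotor is -1, on the OTHER sheet of the double cover (an odd number of 2*pi turns).
Answer: -1


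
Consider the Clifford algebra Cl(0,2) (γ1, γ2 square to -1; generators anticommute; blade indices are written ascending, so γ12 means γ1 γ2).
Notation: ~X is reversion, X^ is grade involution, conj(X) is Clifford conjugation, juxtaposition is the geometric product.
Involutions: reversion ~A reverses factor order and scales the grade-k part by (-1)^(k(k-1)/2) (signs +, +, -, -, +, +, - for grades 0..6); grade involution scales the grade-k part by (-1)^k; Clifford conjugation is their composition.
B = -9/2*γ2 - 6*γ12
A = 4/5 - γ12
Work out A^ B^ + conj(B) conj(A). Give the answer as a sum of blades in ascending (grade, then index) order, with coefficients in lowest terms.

first term: -6 + 9/2*γ1 + 18/5*γ2 - 24/5*γ12
second term: -6 + 9/2*γ1 + 18/5*γ2 + 24/5*γ12
Answer: -12 + 9*γ1 + 36/5*γ2


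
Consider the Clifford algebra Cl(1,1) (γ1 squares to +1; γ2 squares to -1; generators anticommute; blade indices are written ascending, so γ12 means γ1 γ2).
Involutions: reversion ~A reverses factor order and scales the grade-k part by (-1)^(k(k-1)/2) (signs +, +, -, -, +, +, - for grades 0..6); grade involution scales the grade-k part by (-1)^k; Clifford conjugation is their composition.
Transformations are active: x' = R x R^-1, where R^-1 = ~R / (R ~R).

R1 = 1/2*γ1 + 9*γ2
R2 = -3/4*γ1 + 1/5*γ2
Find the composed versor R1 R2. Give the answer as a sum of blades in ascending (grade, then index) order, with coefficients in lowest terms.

Distribute over the terms of R1 (each basis-blade product reordered to ascending indices, repeated generators contracted through their squares):
(1/2*γ1) R2 = -3/8 + 1/10*γ12
(9*γ2) R2 = -9/5 + 27/4*γ12
Summing the partial products and collecting blades:
Answer: -87/40 + 137/20*γ12


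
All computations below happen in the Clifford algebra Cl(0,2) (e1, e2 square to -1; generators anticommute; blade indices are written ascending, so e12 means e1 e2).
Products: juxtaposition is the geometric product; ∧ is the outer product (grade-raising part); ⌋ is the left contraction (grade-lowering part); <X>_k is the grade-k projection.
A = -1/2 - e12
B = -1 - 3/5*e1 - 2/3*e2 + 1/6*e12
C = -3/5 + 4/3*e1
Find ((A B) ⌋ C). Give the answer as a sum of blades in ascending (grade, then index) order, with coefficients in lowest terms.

step 1: 2/3 - 11/30*e1 + 14/15*e2 + 11/12*e12
step 2: 4/45 + 8/9*e1
Answer: 4/45 + 8/9*e1
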